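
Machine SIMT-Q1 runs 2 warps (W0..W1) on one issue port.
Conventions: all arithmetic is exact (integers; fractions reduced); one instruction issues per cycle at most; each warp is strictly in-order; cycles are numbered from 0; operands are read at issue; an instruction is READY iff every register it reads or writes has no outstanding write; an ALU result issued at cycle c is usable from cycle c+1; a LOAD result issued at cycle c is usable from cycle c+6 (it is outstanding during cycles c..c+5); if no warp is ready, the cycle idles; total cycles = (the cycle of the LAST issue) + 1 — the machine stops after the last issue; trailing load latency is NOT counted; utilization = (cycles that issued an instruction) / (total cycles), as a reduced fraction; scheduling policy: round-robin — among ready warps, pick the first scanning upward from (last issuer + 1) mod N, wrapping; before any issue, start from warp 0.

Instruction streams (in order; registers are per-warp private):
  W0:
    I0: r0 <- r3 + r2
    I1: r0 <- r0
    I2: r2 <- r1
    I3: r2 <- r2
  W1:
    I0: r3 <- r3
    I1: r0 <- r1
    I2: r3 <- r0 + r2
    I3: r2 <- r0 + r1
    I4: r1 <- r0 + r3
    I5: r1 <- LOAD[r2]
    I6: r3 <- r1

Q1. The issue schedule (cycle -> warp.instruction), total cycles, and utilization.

cycle 0: W0.I0
cycle 1: W1.I0
cycle 2: W0.I1
cycle 3: W1.I1
cycle 4: W0.I2
cycle 5: W1.I2
cycle 6: W0.I3
cycle 7: W1.I3
cycle 8: W1.I4
cycle 9: W1.I5
cycle 10: idle
cycle 11: idle
cycle 12: idle
cycle 13: idle
cycle 14: idle
cycle 15: W1.I6

Answer: 16 cycles, utilization 11/16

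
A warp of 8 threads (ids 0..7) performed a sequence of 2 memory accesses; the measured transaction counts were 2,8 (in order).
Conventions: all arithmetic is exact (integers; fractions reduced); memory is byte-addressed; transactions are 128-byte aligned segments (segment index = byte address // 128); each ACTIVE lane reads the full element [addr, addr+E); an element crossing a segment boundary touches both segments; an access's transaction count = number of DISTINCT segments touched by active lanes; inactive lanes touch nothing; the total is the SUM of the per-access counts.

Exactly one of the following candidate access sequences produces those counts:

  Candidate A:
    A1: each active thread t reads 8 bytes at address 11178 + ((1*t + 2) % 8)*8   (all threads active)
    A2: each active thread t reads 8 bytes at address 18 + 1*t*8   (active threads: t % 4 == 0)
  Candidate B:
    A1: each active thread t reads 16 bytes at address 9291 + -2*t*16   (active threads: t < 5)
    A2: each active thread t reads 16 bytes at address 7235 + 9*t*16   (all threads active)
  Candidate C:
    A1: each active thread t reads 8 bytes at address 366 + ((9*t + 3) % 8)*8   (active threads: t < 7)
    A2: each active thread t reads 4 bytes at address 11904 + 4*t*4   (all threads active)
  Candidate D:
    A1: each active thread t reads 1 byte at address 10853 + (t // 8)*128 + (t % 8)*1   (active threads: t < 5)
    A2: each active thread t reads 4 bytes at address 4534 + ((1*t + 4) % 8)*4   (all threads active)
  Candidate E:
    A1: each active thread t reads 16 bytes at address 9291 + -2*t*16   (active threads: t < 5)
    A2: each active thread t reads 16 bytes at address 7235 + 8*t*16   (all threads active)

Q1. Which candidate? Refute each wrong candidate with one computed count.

A: A1 gives 1 transaction, not 2
B: A2 gives 9 transactions, not 8
C: A2 gives 1 transaction, not 8
D: A1 gives 1 transaction, not 2
E: all counts match (2,8)

Answer: E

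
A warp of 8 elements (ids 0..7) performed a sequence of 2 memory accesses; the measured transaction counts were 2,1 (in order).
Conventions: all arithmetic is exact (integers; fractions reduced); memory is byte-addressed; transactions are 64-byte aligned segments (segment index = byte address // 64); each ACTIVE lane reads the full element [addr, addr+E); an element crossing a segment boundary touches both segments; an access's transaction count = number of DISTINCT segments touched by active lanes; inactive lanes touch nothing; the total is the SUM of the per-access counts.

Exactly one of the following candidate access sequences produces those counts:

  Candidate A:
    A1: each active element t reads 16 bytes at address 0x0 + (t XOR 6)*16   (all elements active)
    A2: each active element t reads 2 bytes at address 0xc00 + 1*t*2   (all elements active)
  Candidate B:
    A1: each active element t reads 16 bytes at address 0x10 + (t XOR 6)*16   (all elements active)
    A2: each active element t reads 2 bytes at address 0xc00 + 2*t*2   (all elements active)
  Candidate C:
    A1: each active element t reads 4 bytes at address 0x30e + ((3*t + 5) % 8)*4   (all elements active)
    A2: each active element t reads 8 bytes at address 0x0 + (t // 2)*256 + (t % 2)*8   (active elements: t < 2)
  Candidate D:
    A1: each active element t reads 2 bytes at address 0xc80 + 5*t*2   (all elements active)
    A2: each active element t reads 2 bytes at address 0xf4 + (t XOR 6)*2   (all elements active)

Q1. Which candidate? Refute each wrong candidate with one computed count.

B: A1 gives 3 transactions, not 2
C: A1 gives 1 transaction, not 2
D: A2 gives 2 transactions, not 1
A: all counts match (2,1)

Answer: A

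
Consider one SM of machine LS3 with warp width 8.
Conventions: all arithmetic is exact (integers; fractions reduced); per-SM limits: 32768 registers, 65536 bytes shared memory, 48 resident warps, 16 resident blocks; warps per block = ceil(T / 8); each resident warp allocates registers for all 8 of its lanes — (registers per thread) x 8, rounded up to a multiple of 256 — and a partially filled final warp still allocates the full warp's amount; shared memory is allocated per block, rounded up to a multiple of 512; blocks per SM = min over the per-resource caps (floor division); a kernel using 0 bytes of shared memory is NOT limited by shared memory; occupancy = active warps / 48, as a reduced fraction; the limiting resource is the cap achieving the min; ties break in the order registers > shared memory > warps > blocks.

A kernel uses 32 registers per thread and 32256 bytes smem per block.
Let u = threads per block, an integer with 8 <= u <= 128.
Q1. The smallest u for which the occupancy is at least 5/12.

Answer: u = 73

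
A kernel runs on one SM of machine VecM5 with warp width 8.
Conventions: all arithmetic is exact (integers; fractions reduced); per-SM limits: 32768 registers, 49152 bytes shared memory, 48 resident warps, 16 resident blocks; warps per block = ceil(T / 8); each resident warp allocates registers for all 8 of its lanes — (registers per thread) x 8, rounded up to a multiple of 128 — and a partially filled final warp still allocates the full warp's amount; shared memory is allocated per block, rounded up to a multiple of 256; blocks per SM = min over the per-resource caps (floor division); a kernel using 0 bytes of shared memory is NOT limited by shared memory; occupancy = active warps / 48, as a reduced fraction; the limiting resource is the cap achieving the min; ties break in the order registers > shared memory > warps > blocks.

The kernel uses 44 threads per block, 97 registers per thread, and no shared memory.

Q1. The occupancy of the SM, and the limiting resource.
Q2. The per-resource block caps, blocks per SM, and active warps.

Answer: occupancy 3/4, limited by registers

registers: 6 blocks
shared memory: no limit (kernel uses none)
warps: 8 blocks
blocks: 16 blocks

Answer: 6 blocks, 36 active warps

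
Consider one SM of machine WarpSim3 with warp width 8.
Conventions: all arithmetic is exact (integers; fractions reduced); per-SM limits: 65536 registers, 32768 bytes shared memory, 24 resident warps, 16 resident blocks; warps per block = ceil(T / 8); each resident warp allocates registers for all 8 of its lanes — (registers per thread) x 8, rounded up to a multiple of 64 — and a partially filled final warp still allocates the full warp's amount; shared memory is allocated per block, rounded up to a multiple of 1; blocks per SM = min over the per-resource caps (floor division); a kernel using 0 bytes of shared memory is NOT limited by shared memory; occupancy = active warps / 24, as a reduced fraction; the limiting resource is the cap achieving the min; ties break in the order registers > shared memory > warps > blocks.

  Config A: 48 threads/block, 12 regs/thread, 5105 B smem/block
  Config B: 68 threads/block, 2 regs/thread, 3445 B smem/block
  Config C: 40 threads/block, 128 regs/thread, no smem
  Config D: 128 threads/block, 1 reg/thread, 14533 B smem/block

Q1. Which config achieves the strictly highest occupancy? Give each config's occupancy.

occupancies: A 1, B 3/4, C 5/6, D 2/3

Answer: A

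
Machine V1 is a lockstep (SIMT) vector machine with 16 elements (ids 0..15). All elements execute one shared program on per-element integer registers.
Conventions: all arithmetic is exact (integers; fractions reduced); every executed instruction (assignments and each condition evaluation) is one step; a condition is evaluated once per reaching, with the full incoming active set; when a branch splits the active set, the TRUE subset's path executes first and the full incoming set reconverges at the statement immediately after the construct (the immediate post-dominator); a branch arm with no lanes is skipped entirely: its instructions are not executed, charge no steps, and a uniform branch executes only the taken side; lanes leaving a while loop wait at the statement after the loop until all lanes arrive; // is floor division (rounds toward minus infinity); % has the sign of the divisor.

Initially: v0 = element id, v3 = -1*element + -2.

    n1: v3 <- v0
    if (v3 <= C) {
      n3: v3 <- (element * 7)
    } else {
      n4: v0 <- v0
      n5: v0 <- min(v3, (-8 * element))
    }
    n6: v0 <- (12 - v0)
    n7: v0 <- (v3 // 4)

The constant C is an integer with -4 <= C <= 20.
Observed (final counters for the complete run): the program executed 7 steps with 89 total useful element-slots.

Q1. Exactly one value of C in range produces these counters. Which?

Answer: C = 6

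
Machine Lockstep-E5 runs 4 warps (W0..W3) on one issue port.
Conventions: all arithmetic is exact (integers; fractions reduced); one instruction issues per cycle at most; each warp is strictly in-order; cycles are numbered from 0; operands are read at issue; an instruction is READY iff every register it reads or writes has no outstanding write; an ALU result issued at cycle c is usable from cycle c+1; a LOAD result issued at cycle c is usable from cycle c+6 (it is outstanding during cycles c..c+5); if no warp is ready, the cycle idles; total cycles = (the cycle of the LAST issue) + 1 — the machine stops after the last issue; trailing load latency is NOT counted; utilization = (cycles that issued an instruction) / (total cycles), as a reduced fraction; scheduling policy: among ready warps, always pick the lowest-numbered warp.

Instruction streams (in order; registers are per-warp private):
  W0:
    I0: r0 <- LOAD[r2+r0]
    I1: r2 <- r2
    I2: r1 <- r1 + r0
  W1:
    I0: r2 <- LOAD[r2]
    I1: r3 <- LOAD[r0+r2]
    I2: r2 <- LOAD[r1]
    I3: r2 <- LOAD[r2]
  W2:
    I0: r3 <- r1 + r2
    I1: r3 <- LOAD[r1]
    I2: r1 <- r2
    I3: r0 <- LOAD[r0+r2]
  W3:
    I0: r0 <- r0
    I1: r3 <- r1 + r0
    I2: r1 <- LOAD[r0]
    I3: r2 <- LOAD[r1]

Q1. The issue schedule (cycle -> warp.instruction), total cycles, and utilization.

cycle 0: W0.I0
cycle 1: W0.I1
cycle 2: W1.I0
cycle 3: W2.I0
cycle 4: W2.I1
cycle 5: W2.I2
cycle 6: W0.I2
cycle 7: W2.I3
cycle 8: W1.I1
cycle 9: W1.I2
cycle 10: W3.I0
cycle 11: W3.I1
cycle 12: W3.I2
cycle 13: idle
cycle 14: idle
cycle 15: W1.I3
cycle 16: idle
cycle 17: idle
cycle 18: W3.I3

Answer: 19 cycles, utilization 15/19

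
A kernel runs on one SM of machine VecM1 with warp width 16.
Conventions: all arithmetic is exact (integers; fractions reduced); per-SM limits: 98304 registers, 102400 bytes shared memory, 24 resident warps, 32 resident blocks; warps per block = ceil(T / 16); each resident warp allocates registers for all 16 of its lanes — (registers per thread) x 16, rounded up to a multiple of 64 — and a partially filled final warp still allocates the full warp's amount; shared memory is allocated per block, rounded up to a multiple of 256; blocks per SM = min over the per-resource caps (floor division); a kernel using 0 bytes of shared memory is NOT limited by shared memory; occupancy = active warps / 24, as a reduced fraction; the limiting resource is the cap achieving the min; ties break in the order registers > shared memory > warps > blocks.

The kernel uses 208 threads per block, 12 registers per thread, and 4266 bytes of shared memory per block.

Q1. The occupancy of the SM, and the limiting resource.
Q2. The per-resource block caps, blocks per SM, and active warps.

Answer: occupancy 13/24, limited by warps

registers: 39 blocks
shared memory: 23 blocks
warps: 1 block
blocks: 32 blocks

Answer: 1 block, 13 active warps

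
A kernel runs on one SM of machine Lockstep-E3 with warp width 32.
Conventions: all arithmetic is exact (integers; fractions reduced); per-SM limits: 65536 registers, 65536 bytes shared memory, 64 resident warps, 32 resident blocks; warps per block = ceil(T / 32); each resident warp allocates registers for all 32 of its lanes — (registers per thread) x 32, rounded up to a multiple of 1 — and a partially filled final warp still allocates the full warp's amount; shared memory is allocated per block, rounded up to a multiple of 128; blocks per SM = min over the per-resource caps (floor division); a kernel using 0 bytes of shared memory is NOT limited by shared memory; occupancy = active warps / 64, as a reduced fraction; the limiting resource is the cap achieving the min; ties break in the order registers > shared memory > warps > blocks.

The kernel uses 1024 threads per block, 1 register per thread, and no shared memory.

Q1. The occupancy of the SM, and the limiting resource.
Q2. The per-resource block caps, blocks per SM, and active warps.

Answer: occupancy 1, limited by warps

registers: 64 blocks
shared memory: no limit (kernel uses none)
warps: 2 blocks
blocks: 32 blocks

Answer: 2 blocks, 64 active warps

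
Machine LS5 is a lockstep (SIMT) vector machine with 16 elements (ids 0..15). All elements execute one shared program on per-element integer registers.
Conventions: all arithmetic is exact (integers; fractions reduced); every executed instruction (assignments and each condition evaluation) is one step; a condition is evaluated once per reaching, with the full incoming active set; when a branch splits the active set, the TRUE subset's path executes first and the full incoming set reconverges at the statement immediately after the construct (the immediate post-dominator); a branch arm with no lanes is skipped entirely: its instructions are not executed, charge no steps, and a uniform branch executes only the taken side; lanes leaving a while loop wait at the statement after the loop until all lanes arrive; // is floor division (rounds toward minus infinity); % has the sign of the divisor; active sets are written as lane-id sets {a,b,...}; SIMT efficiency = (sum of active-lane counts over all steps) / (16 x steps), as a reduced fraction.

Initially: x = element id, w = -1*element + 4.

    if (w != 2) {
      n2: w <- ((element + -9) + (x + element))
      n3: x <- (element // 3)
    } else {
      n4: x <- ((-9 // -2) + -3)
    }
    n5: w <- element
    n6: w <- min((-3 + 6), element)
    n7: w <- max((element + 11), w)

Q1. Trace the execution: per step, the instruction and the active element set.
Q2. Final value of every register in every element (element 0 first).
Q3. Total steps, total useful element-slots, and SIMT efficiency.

step 0: eval (w != 2)                {0,1,2,3,4,5,6,7,8,9,10,11,12,13,14,15}
step 1: w <- ((element + -9) + (x + element)) {0,1,3,4,5,6,7,8,9,10,11,12,13,14,15}
step 2: x <- (element // 3)          {0,1,3,4,5,6,7,8,9,10,11,12,13,14,15}
step 3: x <- ((-9 // -2) + -3)       {2}
step 4: w <- element                 {0,1,2,3,4,5,6,7,8,9,10,11,12,13,14,15}
step 5: w <- min((-3 + 6), element)  {0,1,2,3,4,5,6,7,8,9,10,11,12,13,14,15}
step 6: w <- max((element + 11), w)  {0,1,2,3,4,5,6,7,8,9,10,11,12,13,14,15}

Answer: 7 steps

x: 0,0,1,1,1,1,2,2,2,3,3,3,4,4,4,5
w: 11,12,13,14,15,16,17,18,19,20,21,22,23,24,25,26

steps = 7; useful = 95; efficiency = 95/112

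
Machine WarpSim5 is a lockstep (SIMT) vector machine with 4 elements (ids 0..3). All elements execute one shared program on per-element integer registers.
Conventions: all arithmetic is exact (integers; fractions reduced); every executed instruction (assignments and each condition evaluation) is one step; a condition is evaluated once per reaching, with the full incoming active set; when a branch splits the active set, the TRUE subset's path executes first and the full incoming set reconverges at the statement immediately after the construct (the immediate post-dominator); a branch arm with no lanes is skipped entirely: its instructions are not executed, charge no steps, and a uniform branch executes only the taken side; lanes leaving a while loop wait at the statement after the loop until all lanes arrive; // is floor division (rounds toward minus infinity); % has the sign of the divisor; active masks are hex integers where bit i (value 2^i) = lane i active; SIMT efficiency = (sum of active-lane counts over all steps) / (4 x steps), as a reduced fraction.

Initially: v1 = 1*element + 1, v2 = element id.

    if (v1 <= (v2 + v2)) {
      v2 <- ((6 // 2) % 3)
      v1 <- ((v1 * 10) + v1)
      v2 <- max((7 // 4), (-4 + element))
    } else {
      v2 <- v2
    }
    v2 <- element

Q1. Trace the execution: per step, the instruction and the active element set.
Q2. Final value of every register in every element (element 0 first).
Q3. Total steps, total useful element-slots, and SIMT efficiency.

step 0: eval (v1 <= (v2 + v2))       0xf
step 1: v2 <- ((6 // 2) % 3)         0xe
step 2: v1 <- ((v1 * 10) + v1)       0xe
step 3: v2 <- max((7 // 4), (-4 + element)) 0xe
step 4: v2 <- v2                     0x1
step 5: v2 <- element                0xf

Answer: 6 steps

v1: 1,22,33,44
v2: 0,1,2,3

steps = 6; useful = 18; efficiency = 18/24 = 3/4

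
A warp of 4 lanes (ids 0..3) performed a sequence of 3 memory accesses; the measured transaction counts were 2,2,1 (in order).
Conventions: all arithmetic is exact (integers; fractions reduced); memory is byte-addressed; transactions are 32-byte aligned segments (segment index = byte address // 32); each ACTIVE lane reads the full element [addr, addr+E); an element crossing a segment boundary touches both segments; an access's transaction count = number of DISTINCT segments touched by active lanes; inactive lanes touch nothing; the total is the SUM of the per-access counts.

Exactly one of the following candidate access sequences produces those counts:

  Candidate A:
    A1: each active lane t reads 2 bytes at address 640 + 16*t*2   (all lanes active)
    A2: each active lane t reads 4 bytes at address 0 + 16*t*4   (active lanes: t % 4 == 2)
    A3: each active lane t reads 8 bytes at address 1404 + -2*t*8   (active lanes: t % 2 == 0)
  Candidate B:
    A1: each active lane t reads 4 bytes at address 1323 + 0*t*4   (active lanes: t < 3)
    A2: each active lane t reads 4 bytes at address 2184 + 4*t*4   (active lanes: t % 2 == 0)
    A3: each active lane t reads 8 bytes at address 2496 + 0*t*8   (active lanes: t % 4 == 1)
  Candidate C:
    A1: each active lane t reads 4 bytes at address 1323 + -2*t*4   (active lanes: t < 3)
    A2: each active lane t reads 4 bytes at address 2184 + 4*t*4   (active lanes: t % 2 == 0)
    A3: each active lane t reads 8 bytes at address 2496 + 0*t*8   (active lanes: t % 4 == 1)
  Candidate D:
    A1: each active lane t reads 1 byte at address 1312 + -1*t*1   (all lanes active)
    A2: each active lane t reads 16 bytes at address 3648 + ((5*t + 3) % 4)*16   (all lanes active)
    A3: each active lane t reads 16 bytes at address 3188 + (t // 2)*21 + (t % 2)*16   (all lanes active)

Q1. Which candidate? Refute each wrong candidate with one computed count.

A: A1 gives 4 transactions, not 2
B: A1 gives 1 transaction, not 2
D: A3 gives 3 transactions, not 1
C: all counts match (2,2,1)

Answer: C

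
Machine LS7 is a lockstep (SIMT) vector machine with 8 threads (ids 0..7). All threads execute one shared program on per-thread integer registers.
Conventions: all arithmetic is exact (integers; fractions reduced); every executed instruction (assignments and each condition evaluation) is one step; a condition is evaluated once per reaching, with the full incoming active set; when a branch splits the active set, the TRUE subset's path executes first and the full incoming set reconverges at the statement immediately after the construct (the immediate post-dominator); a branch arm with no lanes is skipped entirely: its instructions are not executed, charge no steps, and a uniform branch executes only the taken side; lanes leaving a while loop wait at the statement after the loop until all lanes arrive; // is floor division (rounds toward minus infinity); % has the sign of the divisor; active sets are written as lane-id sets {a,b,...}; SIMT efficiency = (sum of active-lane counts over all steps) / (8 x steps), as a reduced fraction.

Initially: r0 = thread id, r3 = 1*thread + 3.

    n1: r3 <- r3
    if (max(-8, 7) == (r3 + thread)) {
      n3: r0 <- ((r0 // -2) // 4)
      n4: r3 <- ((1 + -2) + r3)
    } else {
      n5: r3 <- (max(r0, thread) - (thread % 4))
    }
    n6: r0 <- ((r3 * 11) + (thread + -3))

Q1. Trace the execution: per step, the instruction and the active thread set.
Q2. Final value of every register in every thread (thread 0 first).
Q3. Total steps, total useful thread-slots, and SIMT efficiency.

step 0: r3 <- r3                     {0,1,2,3,4,5,6,7}
step 1: eval (max(-8, 7) == (r3 + thread)) {0,1,2,3,4,5,6,7}
step 2: r0 <- ((r0 // -2) // 4)      {2}
step 3: r3 <- ((1 + -2) + r3)        {2}
step 4: r3 <- (max(r0, thread) - (thread % 4)) {0,1,3,4,5,6,7}
step 5: r0 <- ((r3 * 11) + (thread + -3)) {0,1,2,3,4,5,6,7}

Answer: 6 steps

r0: -3,-2,43,0,45,46,47,48
r3: 0,0,4,0,4,4,4,4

steps = 6; useful = 33; efficiency = 33/48 = 11/16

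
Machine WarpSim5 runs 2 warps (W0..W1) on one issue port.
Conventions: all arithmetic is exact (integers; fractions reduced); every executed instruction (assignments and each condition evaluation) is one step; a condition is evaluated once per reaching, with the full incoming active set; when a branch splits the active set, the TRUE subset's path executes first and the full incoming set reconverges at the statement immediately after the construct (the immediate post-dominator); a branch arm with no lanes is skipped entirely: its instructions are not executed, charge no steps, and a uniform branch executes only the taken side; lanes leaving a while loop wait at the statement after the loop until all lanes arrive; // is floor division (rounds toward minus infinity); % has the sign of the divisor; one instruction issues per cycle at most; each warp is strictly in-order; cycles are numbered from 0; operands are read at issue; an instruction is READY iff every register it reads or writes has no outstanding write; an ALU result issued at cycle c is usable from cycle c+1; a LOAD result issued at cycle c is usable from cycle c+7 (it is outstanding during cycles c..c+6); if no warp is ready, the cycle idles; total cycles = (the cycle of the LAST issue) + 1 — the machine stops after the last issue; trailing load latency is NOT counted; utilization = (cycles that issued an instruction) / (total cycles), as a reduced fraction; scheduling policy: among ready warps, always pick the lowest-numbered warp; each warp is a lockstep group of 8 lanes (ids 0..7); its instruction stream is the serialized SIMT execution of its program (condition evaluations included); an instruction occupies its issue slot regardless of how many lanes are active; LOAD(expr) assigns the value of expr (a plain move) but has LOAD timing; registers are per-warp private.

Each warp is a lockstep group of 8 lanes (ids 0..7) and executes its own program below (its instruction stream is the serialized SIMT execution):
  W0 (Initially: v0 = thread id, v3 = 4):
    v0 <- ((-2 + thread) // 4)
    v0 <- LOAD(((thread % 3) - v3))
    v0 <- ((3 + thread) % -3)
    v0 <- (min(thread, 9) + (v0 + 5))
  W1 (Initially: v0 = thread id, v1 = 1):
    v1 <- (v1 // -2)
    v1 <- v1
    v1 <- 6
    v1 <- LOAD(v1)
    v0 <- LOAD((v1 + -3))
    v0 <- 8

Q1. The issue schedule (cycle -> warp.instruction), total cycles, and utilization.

cycle 0: W0.I0
cycle 1: W0.I1
cycle 2: W1.I0
cycle 3: W1.I1
cycle 4: W1.I2
cycle 5: W1.I3
cycle 6: idle
cycle 7: idle
cycle 8: W0.I2
cycle 9: W0.I3
cycle 10: idle
cycle 11: idle
cycle 12: W1.I4
cycle 13: idle
cycle 14: idle
cycle 15: idle
cycle 16: idle
cycle 17: idle
cycle 18: idle
cycle 19: W1.I5

Answer: 20 cycles, utilization 1/2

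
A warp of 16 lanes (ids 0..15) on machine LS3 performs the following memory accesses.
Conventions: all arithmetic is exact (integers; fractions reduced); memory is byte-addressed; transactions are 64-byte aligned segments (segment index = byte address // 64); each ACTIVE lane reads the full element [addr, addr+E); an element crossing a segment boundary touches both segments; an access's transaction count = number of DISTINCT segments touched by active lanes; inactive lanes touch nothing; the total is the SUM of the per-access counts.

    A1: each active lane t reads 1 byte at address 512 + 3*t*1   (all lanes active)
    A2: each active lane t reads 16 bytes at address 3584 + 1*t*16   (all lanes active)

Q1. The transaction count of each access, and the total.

A1: 1 transaction
A2: 4 transactions

Answer: 1,4; total 5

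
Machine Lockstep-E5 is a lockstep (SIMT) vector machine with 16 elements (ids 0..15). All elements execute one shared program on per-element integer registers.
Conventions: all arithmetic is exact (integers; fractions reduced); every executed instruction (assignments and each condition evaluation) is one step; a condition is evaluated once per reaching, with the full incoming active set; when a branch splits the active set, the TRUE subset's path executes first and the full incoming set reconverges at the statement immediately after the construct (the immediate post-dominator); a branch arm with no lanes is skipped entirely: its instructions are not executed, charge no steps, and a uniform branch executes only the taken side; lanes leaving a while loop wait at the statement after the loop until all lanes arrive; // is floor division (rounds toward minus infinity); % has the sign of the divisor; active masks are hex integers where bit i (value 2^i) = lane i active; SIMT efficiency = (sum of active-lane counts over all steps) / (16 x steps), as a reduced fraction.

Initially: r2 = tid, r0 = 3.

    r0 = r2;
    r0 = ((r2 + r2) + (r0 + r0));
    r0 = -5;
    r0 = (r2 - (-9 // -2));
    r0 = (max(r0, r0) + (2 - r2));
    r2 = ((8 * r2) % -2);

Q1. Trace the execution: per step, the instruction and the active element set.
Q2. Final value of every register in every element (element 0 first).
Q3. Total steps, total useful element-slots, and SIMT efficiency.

step 0: r0 <- r2                     0xffff
step 1: r0 <- ((r2 + r2) + (r0 + r0)) 0xffff
step 2: r0 <- -5                     0xffff
step 3: r0 <- (r2 - (-9 // -2))      0xffff
step 4: r0 <- (max(r0, r0) + (2 - r2)) 0xffff
step 5: r2 <- ((8 * r2) % -2)        0xffff

Answer: 6 steps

r2: 0,0,0,0,0,0,0,0,0,0,0,0,0,0,0,0
r0: -2,-2,-2,-2,-2,-2,-2,-2,-2,-2,-2,-2,-2,-2,-2,-2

steps = 6; useful = 96; efficiency = 96/96 = 1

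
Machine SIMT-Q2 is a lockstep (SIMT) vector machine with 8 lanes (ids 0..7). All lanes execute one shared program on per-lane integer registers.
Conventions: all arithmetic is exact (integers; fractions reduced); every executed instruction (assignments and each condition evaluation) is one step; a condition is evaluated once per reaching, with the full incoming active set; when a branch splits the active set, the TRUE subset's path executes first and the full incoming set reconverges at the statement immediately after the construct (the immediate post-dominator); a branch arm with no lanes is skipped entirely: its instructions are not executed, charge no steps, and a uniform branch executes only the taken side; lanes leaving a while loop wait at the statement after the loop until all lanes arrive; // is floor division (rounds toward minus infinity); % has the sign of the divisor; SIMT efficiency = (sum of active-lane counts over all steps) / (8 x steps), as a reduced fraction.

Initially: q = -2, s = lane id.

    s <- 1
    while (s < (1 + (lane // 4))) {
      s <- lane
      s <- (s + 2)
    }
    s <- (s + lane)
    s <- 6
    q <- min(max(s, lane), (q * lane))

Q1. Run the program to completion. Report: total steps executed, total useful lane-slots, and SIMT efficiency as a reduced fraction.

Answer: 8 steps, 52 useful, 13/16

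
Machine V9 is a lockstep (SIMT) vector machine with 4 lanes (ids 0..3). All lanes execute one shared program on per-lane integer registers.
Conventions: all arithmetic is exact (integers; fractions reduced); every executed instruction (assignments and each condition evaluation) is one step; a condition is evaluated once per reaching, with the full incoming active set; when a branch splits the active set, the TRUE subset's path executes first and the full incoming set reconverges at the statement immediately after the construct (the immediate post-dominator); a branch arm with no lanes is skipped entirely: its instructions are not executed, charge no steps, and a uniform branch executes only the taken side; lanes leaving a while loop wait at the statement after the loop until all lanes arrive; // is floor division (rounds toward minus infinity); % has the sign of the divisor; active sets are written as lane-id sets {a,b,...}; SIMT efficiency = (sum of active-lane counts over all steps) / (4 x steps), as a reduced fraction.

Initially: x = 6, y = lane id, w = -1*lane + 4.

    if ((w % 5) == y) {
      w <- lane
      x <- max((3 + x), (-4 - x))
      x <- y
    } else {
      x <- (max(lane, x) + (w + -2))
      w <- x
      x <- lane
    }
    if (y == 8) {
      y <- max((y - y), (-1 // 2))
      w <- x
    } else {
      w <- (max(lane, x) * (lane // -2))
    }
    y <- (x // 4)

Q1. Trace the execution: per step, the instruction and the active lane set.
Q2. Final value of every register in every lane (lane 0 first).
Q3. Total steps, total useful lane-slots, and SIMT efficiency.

step 0: eval ((w % 5) == y)          {0,1,2,3}
step 1: w <- lane                    {2}
step 2: x <- max((3 + x), (-4 - x))  {2}
step 3: x <- y                       {2}
step 4: x <- (max(lane, x) + (w + -2)) {0,1,3}
step 5: w <- x                       {0,1,3}
step 6: x <- lane                    {0,1,3}
step 7: eval (y == 8)                {0,1,2,3}
step 8: w <- (max(lane, x) * (lane // -2)) {0,1,2,3}
step 9: y <- (x // 4)                {0,1,2,3}

Answer: 10 steps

x: 0,1,2,3
y: 0,0,0,0
w: 0,-1,-2,-6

steps = 10; useful = 28; efficiency = 28/40 = 7/10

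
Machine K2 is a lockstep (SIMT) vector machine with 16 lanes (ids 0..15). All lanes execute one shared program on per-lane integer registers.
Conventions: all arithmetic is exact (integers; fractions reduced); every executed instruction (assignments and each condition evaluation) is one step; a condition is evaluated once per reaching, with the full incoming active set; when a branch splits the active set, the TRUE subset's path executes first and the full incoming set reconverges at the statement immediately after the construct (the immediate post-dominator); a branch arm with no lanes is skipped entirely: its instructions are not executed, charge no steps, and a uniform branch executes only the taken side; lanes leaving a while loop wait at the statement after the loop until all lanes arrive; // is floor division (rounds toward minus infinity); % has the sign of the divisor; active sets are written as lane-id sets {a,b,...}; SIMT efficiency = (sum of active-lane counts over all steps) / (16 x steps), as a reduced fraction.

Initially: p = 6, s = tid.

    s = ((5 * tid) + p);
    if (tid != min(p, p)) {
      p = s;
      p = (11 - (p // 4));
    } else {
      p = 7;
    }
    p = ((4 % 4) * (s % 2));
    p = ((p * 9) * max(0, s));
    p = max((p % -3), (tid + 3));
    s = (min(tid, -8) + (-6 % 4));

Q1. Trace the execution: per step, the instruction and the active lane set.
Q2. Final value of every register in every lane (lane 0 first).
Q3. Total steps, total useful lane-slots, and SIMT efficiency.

step 0: s <- ((5 * tid) + p)         {0,1,2,3,4,5,6,7,8,9,10,11,12,13,14,15}
step 1: eval (tid != min(p, p))      {0,1,2,3,4,5,6,7,8,9,10,11,12,13,14,15}
step 2: p <- s                       {0,1,2,3,4,5,7,8,9,10,11,12,13,14,15}
step 3: p <- (11 - (p // 4))         {0,1,2,3,4,5,7,8,9,10,11,12,13,14,15}
step 4: p <- 7                       {6}
step 5: p <- ((4 % 4) * (s % 2))     {0,1,2,3,4,5,6,7,8,9,10,11,12,13,14,15}
step 6: p <- ((p * 9) * max(0, s))   {0,1,2,3,4,5,6,7,8,9,10,11,12,13,14,15}
step 7: p <- max((p % -3), (tid + 3)) {0,1,2,3,4,5,6,7,8,9,10,11,12,13,14,15}
step 8: s <- (min(tid, -8) + (-6 % 4)) {0,1,2,3,4,5,6,7,8,9,10,11,12,13,14,15}

Answer: 9 steps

p: 3,4,5,6,7,8,9,10,11,12,13,14,15,16,17,18
s: -6,-6,-6,-6,-6,-6,-6,-6,-6,-6,-6,-6,-6,-6,-6,-6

steps = 9; useful = 127; efficiency = 127/144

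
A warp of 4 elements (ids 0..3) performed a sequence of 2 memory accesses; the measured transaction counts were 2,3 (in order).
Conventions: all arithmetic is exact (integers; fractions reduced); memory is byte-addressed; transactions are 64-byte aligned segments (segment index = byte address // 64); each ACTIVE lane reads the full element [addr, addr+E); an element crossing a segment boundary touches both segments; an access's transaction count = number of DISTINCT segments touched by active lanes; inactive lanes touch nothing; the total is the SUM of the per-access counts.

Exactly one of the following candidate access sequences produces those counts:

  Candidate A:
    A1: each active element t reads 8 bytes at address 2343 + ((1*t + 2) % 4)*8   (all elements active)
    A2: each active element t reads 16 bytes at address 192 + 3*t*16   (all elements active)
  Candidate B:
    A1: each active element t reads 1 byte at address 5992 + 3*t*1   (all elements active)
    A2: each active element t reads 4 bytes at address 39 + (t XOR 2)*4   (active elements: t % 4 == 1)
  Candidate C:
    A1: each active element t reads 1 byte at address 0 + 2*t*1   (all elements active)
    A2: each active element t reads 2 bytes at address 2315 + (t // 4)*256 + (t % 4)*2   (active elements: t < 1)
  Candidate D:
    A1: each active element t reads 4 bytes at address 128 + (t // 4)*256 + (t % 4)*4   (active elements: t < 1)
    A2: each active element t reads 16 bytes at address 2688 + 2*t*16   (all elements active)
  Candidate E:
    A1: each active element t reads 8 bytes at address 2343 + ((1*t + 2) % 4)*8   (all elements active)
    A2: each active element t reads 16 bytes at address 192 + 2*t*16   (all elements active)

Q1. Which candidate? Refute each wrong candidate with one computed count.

B: A1 gives 1 transaction, not 2
C: A1 gives 1 transaction, not 2
D: A1 gives 1 transaction, not 2
E: A2 gives 2 transactions, not 3
A: all counts match (2,3)

Answer: A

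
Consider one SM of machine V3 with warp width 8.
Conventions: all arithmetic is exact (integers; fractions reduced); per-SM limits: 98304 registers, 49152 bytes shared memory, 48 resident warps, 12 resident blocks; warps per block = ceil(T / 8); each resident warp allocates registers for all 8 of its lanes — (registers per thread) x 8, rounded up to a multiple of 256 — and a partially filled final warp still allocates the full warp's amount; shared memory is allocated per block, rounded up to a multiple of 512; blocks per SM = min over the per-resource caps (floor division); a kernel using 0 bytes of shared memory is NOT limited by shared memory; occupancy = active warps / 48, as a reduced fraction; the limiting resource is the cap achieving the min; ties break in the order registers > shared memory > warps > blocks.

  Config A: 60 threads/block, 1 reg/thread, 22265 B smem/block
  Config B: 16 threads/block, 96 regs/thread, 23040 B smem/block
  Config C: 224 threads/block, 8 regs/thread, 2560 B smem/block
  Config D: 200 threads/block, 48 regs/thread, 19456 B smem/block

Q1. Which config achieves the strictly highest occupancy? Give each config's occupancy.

occupancies: A 1/3, B 1/12, C 7/12, D 25/48

Answer: C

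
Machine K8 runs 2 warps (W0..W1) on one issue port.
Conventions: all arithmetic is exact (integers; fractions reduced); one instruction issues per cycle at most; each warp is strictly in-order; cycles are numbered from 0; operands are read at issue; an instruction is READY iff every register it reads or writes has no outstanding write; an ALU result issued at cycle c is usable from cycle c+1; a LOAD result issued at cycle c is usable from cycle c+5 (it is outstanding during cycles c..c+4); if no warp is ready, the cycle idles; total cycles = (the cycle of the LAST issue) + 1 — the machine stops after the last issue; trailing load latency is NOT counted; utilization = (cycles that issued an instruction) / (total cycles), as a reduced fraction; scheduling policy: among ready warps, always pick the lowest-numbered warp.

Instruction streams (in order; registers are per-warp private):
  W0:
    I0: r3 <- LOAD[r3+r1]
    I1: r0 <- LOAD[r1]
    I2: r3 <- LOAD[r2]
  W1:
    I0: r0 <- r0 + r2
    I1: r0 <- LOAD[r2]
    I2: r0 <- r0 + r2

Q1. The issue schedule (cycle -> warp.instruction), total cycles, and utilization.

cycle 0: W0.I0
cycle 1: W0.I1
cycle 2: W1.I0
cycle 3: W1.I1
cycle 4: idle
cycle 5: W0.I2
cycle 6: idle
cycle 7: idle
cycle 8: W1.I2

Answer: 9 cycles, utilization 2/3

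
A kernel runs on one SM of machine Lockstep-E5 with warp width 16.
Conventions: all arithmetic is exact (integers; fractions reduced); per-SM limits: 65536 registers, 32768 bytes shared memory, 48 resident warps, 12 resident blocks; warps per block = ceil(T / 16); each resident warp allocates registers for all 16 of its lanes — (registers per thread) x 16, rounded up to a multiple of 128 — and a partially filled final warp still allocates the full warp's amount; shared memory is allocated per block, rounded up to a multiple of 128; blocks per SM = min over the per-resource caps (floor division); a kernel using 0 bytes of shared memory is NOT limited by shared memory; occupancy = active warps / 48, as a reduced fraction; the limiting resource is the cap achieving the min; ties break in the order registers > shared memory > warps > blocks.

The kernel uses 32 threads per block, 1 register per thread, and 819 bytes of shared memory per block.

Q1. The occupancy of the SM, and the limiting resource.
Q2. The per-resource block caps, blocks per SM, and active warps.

Answer: occupancy 1/2, limited by blocks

registers: 256 blocks
shared memory: 36 blocks
warps: 24 blocks
blocks: 12 blocks

Answer: 12 blocks, 24 active warps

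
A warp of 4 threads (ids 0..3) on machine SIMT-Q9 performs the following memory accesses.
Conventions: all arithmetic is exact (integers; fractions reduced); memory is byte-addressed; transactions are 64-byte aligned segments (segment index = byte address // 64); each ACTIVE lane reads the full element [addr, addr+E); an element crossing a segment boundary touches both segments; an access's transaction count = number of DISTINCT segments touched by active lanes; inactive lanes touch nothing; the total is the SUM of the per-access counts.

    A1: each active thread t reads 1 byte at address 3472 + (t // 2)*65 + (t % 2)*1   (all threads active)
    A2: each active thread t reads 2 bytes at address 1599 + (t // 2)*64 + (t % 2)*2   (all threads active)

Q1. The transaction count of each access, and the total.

A1: 2 transactions
A2: 3 transactions

Answer: 2,3; total 5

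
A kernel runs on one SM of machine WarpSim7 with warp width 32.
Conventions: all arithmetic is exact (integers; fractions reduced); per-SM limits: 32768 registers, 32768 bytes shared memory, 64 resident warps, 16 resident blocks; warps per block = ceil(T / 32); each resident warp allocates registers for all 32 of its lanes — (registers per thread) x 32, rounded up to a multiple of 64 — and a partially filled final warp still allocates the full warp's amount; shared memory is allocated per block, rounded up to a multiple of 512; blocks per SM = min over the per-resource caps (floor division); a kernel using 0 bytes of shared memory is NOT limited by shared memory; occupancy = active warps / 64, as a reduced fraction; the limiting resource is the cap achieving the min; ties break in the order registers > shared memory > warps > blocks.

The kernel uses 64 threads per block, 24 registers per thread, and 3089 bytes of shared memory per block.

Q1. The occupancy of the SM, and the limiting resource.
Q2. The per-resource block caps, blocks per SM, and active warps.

Answer: occupancy 9/32, limited by shared memory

registers: 21 blocks
shared memory: 9 blocks
warps: 32 blocks
blocks: 16 blocks

Answer: 9 blocks, 18 active warps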